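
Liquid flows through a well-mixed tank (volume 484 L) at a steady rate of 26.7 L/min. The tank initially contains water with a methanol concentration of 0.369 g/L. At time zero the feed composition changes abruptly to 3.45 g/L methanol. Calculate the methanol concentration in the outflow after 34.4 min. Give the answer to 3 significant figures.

Mass balance on the solute (V constant): V dC/dt = Q(C_in − C).
So dC/dt = (C_in − C)/τ with τ = V/Q = 484/26.7 = 18.127 min.
Integrating: C(t) = C_in + (C₀ − C_in) e^(−t/τ).
C(34.4) = 3.45 + (0.369 − 3.45)·e^(−34.4/18.127) = 3.45 + (-3.0810)·0.14992 = 2.9881 g/L.

2.99 g/L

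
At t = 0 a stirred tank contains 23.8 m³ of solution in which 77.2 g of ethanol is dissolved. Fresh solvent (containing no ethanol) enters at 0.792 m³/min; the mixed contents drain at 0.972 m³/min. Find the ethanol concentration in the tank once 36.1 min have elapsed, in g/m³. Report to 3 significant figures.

Let m(t) be the amount of ethanol. Volume: V(t) = V₀ + (Q_in − Q_out) t = 23.8 − 0.18000 t; V(36.1) = 17.302 m³.
Species balance (pure solvent in): dm/dt = −Q_out · m/V(t).
Separate: dm/m = −Q_out dt/V(t) ⇒ ln(m/m₀) = −(Q_out/(Q_in−Q_out)) ln(V/V₀).
m = m₀ (V₀/V)^(Q_out/(Q_in−Q_out)) = 77.2 × (23.8/17.302)^(-5.4000) = 13.798 g.
C = m/V = 13.798/17.302 = 0.79749 g/m³.

0.797 g/m³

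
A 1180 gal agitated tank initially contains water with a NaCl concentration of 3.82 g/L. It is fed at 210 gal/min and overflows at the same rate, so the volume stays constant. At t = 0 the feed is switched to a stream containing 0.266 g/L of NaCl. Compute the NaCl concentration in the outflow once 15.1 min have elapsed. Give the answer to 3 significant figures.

0.508 g/L

Mass balance on the solute (V constant): V dC/dt = Q(C_in − C).
Time constant τ = V/Q = 1180/210 = 5.6190 min.
C approaches C_in exponentially: C(t) = C_in + (C₀ − C_in) e^(−t/τ).
C(15.1) = 0.266 + (3.82 − 0.266)·e^(−15.1/5.6190) = 0.266 + (3.5540)·0.068065 = 0.50790 g/L.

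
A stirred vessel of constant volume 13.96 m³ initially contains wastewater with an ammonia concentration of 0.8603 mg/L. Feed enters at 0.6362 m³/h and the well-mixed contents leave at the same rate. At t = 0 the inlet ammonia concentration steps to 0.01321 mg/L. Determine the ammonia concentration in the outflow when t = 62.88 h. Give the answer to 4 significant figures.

0.06145 mg/L

Accumulation = in − out for the solute gives V dC/dt = Q(C_in − C).
So dC/dt = (C_in − C)/τ with τ = V/Q = 13.96/0.6362 = 21.9428 h.
C approaches C_in exponentially: C(t) = C_in + (C₀ − C_in) e^(−t/τ).
C(62.88) = 0.01321 + (0.8603 − 0.01321)·e^(−62.88/21.9428) = 0.01321 + (0.847090)·0.0569470 = 0.0614492 mg/L.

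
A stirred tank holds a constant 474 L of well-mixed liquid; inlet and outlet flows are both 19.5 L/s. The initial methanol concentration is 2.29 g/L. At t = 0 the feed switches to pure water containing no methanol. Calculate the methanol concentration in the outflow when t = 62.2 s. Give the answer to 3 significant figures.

Unsteady species balance (constant V, well mixed): V dC/dt = Q(C_in − C).
So dC/dt = (C_in − C)/τ with τ = V/Q = 474/19.5 = 24.308 s.
Solution: C(t) = C_in + (C₀ − C_in) e^(−t/τ).
C(62.2) = 0 + (2.29 − 0)·e^(−62.2/24.308) = 0 + (2.2900)·0.077393 = 0.17723 g/L.

0.177 g/L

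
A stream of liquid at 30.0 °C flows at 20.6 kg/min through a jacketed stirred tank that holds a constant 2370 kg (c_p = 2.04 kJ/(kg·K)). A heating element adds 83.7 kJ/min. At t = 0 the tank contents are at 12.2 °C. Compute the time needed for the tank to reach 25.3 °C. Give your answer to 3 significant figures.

125 min

M c_p dT/dt = ṁ c_p (T_in − T) + Q̇.
τ = M/ṁ = 115.05 min; T_ss = T_in + Q̇/(ṁ c_p) = 31.992 °C.
T(t) = T_ss + (T₀ − T_ss) e^(−t/τ). Set T = 25.3:
e^(−t/τ) = (25.3 − 31.992)/(12.2 − 31.992) = 0.33811
t = −115.05 · ln(0.33811) = 124.76 min.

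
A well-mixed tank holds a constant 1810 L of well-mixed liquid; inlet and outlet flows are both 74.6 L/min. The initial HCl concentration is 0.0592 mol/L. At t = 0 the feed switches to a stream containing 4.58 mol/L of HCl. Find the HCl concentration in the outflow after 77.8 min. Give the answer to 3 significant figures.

Mass balance on the solute (V constant): V dC/dt = Q(C_in − C).
Rewrite as dC/dt + C/τ = C_in/τ, τ = V/Q = 24.263 min.
This is linear first-order; C(t) = C_in + (C₀ − C_in) e^(−t/τ).
C(77.8) = 4.58 + (0.0592 − 4.58)·e^(−77.8/24.263) = 4.58 + (-4.5208)·0.040496 = 4.3969 mol/L.

4.40 mol/L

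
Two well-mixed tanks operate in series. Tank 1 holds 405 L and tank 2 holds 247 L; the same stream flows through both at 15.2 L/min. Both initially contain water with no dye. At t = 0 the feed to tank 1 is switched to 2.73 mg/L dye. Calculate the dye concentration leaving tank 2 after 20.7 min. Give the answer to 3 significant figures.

Time constants: τᵢ = Vᵢ/Q for each well-mixed tank.
τ₁ = 405/15.2 = 26.645 min; τ₂ = 247/15.2 = 16.250 min.
Tank 1: C₁ = C_in(1 − e^(−t/τ₁)). Tank 2 (τ₁ ≠ τ₂): C₂ = C_in[1 − (τ₁ e^(−t/τ₁) − τ₂ e^(−t/τ₂))/(τ₁ − τ₂)].
At t = 20.7: e^(−t/τ₁) = 0.45983, e^(−t/τ₂) = 0.27975.
C₂ = 2.73·[1 − (26.645·0.45983 − 16.250·0.27975)/(10.395)] = 2.73·0.25865 = 0.70611 mg/L.

0.706 mg/L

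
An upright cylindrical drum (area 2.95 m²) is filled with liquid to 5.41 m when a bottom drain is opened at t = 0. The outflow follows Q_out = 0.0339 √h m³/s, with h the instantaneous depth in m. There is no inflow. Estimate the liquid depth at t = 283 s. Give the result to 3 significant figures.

With no inflow, A dh/dt = −0.0339 √h.
This is separable: 2 d(√h)/dt = −0.0339/A, so √h = √h₀ − (0.0339/(2A)) t.
√h = √5.41 − 0.0339·283/(2·2.95) = 2.3259 − 1.6261 = 0.69989.
h = 0.69989² = 0.48985 m.

0.490 m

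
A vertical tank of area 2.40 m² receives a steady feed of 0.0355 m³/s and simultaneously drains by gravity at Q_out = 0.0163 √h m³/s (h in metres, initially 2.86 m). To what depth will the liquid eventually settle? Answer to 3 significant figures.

4.74 m

Accumulation of liquid (constant cross-section A): A dh/dt = Q_in − 0.0163 √h. At steady state dh/dt = 0:
Q_in = 0.0163 √h_ss ⇒ √h_ss = 0.0355/0.0163 = 2.1779.
h_ss = 2.1779² = 4.7433 m. (Since h₀ = 2.86 m < h_ss, the level will rise toward this value.)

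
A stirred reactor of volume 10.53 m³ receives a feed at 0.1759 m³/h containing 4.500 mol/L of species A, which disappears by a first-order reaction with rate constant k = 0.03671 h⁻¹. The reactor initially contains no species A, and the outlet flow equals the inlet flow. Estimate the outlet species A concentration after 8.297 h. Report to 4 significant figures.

Species balance: V dC/dt = Q C_in − Q C − k V C.
dC/dt = (Q/V) C_in − (Q/V + k) C; effective rate a = Q/V + k = 0.0167047 + 0.03671 = 0.0534147 h⁻¹.
C_ss = Q C_in/(Q + kV) = 1.40731 mol/L; C(t) = C_ss + (C₀ − C_ss) e^(−a t).
C(8.297) = 1.40731 + (-1.40731)·e^(−0.0534147·8.297) = 1.40731 + (-1.40731)·0.641991 = 0.503830 mol/L.

0.5038 mol/L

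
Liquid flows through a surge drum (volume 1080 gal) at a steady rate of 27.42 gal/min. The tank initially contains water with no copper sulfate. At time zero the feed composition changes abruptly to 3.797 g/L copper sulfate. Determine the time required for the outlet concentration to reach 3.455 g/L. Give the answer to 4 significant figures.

94.81 min

Unsteady species balance (constant V, well mixed): V dC/dt = Q(C_in − C), so τ = V/Q = 39.3873 min.
C(t) = C_in + (C₀ − C_in) e^(−t/τ). Set C = 3.455 and solve for t:
e^(−t/τ) = (C − C_in)/(C₀ − C_in) = (3.455 − 3.797)/(0 − 3.797) = 0.0900711
t = −τ ln(…) = 39.3873 × 2.40716 = 94.8114 min.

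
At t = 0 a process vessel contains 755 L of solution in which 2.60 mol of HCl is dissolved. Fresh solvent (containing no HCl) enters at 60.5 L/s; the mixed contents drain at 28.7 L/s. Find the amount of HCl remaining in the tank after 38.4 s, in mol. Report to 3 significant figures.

1.09 mol

Total volume: dV/dt = Q_in − Q_out = 31.800 L/s, so V(t) = 755 + 31.800 t and V(38.4) = 1976.1 L.
Solute balance: dm/dt = 0 − Q_out C = −Q_out m/V(t).
dm/m = −Q_out dt/(V₀ + 31.800 t); integrating gives ln(m/m₀) = −(Q_out/(Q_in−Q_out)) ln(V/V₀).
m = m₀ (V₀/V)^(Q_out/(Q_in−Q_out)) = 2.60 × (755/1976.1)^(0.90252) = 1.0910 mol.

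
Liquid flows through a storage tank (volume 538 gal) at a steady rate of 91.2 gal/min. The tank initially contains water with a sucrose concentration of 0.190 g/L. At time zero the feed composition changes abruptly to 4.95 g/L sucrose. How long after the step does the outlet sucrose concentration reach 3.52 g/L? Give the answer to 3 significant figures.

Transient balance on the dissolved component: V dC/dt = Q(C_in − C), so τ = V/Q = 5.8991 min.
C(t) = C_in + (C₀ − C_in) e^(−t/τ). Set C = 3.52 and solve for t:
e^(−t/τ) = (C − C_in)/(C₀ − C_in) = (3.52 − 4.95)/(0.190 − 4.95) = 0.30042
t = −τ ln(…) = 5.8991 × 1.2026 = 7.0941 min.

7.09 min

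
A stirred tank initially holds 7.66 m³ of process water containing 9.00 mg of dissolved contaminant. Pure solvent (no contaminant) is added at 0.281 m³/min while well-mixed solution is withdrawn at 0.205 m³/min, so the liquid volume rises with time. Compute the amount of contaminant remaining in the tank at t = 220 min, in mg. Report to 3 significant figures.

Total volume: dV/dt = Q_in − Q_out = 0.076000 m³/min, so V(t) = 7.66 + 0.076000 t and V(220) = 24.380 m³.
Species balance (pure solvent in): dm/dt = −Q_out · m/V(t).
Separate: dm/m = −Q_out dt/V(t) ⇒ ln(m/m₀) = −(Q_out/(Q_in−Q_out)) ln(V/V₀).
m = m₀ (V₀/V)^(Q_out/(Q_in−Q_out)) = 9.00 × (7.66/24.380)^(2.6974) = 0.39627 mg.

0.396 mg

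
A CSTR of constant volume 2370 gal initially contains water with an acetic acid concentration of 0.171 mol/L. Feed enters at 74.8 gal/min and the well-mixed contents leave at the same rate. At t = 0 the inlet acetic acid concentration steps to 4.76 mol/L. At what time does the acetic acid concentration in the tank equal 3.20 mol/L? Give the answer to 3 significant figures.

Accumulation = in − out for the solute gives V dC/dt = Q(C_in − C), so τ = V/Q = 31.684 min.
C(t) = C_in + (C₀ − C_in) e^(−t/τ). Set C = 3.20 and solve for t:
e^(−t/τ) = (C − C_in)/(C₀ − C_in) = (3.20 − 4.76)/(0.171 − 4.76) = 0.33994
t = −τ ln(…) = 31.684 × 1.0790 = 34.187 min.

34.2 min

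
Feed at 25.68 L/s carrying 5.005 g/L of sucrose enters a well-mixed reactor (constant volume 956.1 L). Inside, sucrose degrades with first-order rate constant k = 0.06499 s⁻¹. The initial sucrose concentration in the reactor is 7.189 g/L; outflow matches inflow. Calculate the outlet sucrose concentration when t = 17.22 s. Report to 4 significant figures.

Species balance: V dC/dt = Q C_in − Q C − k V C.
This is linear with rate a = Q/V + k = 0.0918491 s⁻¹.
C_ss = Q C_in/(Q + kV) = 1.46359 g/L; C(t) = C_ss + (C₀ − C_ss) e^(−a t).
C(17.22) = 1.46359 + (5.72541)·e^(−0.0918491·17.22) = 1.46359 + (5.72541)·0.205637 = 2.64095 g/L.

2.641 g/L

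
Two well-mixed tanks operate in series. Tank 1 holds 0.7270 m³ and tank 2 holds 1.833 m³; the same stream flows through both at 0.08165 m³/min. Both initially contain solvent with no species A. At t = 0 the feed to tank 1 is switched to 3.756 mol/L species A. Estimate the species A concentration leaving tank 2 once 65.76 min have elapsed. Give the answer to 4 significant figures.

3.425 mol/L

Each tank obeys Vᵢ dCᵢ/dt = Q(Cᵢ₋₁ − Cᵢ), so τᵢ = Vᵢ/Q.
τ₁ = 0.7270/0.08165 = 8.90386 min; τ₂ = 1.833/0.08165 = 22.4495 min.
Solving the cascade with C₁(0)=C₂(0)=0 gives C₂(t) = C_in[1 − (τ₁ e^(−t/τ₁) − τ₂ e^(−t/τ₂))/(τ₁ − τ₂)].
At t = 65.76: e^(−t/τ₁) = 0.000620142, e^(−t/τ₂) = 0.0534374.
C₂ = 3.756·[1 − (8.90386·0.000620142 − 22.4495·0.0534374)/(-13.5456)] = 3.756·0.911845 = 3.42489 mol/L.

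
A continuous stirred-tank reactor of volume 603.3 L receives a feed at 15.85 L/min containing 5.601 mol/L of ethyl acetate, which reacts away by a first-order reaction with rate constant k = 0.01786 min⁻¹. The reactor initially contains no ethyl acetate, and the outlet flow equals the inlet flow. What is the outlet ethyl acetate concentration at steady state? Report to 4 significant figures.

V dC/dt = Q(C_in − C) − k V C.
At steady state: 0 = Q C_in − (Q + kV) C_ss, so C_ss = Q C_in/(Q + kV).
C_ss = 15.85·5.601/(15.85 + 0.01786·603.3) = 88.7758/26.6249 = 3.33431 mol/L.

3.334 mol/L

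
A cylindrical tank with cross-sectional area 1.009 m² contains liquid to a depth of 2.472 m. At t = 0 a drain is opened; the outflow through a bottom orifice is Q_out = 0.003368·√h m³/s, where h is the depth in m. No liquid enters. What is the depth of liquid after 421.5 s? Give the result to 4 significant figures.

0.7548 m

Mass balance (ρ constant): A dh/dt = −0.003368 √h.
This is separable: 2 d(√h)/dt = −0.003368/A, so √h = √h₀ − (0.003368/(2A)) t.
√h = √2.472 − 0.003368·421.5/(2·1.009) = 1.57226 − 0.703475 = 0.868785.
h = 0.868785² = 0.754787 m.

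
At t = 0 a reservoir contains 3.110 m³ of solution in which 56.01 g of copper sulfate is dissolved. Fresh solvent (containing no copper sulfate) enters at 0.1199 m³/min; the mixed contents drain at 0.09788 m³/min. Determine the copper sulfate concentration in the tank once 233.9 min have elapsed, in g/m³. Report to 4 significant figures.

Total volume: dV/dt = Q_in − Q_out = 0.0220200 m³/min, so V(t) = 3.110 + 0.0220200 t and V(233.9) = 8.26048 m³.
No copper sulfate enters, so dm/dt = −Q_out · (m/V).
dm/m = −Q_out dt/(V₀ + 0.0220200 t); integrating gives ln(m/m₀) = −(Q_out/(Q_in−Q_out)) ln(V/V₀).
m = m₀ (V₀/V)^(Q_out/(Q_in−Q_out)) = 56.01 × (3.110/8.26048)^(4.44505) = 0.728578 g.
C = m/V = 0.728578/8.26048 = 0.0882005 g/m³.

0.08820 g/m³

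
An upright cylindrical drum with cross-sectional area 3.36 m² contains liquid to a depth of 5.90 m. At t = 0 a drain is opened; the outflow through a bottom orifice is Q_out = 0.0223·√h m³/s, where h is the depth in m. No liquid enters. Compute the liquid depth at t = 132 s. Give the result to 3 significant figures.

With no inflow, A dh/dt = −0.0223 √h.
Separate and integrate: 2(√h − √h₀) = −(0.0223/A) t.
√h = √5.90 − 0.0223·132/(2·3.36) = 2.4290 − 0.43804 = 1.9910.
h = 1.9910² = 3.9639 m.

3.96 m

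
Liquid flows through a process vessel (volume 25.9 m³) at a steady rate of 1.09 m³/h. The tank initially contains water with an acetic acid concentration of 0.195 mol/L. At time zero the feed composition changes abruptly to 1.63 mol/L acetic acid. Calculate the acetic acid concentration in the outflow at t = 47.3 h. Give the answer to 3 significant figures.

1.43 mol/L

Unsteady species balance (constant V, well mixed): V dC/dt = Q(C_in − C).
So dC/dt = (C_in − C)/τ with τ = V/Q = 25.9/1.09 = 23.761 h.
Solution: C(t) = C_in + (C₀ − C_in) e^(−t/τ).
C(47.3) = 1.63 + (0.195 − 1.63)·e^(−47.3/23.761) = 1.63 + (-1.4350)·0.13661 = 1.4340 mol/L.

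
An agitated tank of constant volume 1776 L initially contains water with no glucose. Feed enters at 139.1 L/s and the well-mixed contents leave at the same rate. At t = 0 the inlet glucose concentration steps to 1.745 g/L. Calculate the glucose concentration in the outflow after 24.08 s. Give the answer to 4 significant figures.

1.480 g/L

Unsteady species balance (constant V, well mixed): V dC/dt = Q(C_in − C).
Rewrite as dC/dt + C/τ = C_in/τ, τ = V/Q = 12.7678 s.
Integrating: C(t) = C_in + (C₀ − C_in) e^(−t/τ).
C(24.08) = 1.745 + (0 − 1.745)·e^(−24.08/12.7678) = 1.745 + (-1.74500)·0.151678 = 1.48032 g/L.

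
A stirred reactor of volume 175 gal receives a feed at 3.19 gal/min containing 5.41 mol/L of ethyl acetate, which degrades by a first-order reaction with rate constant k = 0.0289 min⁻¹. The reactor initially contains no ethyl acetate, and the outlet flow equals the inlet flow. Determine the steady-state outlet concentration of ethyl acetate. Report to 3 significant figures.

Accumulation = in − out − consumed: V dC/dt = Q C_in − Q C − k V C.
At steady state: 0 = Q C_in − (Q + kV) C_ss, so C_ss = Q C_in/(Q + kV).
C_ss = 3.19·5.41/(3.19 + 0.0289·175) = 17.258/8.2475 = 2.0925 mol/L.

2.09 mol/L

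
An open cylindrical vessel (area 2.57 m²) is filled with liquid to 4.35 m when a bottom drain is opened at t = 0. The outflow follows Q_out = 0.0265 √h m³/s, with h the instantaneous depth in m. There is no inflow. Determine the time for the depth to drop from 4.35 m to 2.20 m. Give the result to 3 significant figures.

With no inflow, A dh/dt = −0.0265 √h.
Separate and integrate: 2(√h − √h₀) = −(0.0265/A) t.
t = 2A(√h₀ − √h)/0.0265 = 2·2.57·(√4.35 − √2.20)/0.0265
  = 5.1400 × (2.0857 − 1.4832) / 0.0265 = 116.85 s.

117 s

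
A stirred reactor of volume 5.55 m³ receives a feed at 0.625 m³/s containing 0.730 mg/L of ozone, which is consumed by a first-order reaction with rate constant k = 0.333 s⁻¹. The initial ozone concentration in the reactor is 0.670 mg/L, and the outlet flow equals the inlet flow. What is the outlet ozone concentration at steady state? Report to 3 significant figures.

Accumulation = in − out − consumed: V dC/dt = Q C_in − Q C − k V C.
Steady state (dC/dt = 0): C_ss = Q C_in/(Q + kV) = C_in/(1 + kV/Q).
C_ss = 0.625·0.730/(0.625 + 0.333·5.55) = 0.45625/2.4731 = 0.18448 mg/L.

0.184 mg/L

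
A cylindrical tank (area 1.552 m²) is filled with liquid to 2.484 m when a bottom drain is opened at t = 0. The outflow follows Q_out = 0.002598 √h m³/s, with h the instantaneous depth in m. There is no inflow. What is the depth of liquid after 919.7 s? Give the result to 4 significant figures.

0.6501 m

Accumulation of liquid (constant cross-section A): A dh/dt = −0.002598 √h.
∫ h^(−1/2) dh = −(0.002598/A) ∫ dt, giving 2√h = 2√h₀ − (0.002598/A) t.
√h = √2.484 − 0.002598·919.7/(2·1.552) = 1.57607 − 0.769775 = 0.806296.
h = 0.806296² = 0.650114 m.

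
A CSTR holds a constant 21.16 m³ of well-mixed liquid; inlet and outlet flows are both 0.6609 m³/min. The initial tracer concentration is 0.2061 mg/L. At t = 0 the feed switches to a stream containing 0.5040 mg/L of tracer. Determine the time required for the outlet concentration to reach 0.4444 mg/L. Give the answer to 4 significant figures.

51.52 min

Species balance: V dC/dt = Q(C_in − C) ⇒ τ = V/Q = 32.0169 min.
C(t) = C_in + (C₀ − C_in) e^(−t/τ). Set C = 0.4444 and solve for t:
e^(−t/τ) = (C − C_in)/(C₀ − C_in) = (0.4444 − 0.5040)/(0.2061 − 0.5040) = 0.200067
t = −τ ln(…) = 32.0169 × 1.60910 = 51.5185 min.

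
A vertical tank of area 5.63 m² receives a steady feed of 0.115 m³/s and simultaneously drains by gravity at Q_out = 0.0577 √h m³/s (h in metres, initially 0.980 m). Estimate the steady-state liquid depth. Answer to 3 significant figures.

Volume balance on the tank: A dh/dt = Q_in − 0.0577 √h. At steady state dh/dt = 0:
Q_in = 0.0577 √h_ss ⇒ √h_ss = 0.115/0.0577 = 1.9931.
h_ss = 1.9931² = 3.9723 m. (Since h₀ = 0.980 m < h_ss, the level will rise toward this value.)

3.97 m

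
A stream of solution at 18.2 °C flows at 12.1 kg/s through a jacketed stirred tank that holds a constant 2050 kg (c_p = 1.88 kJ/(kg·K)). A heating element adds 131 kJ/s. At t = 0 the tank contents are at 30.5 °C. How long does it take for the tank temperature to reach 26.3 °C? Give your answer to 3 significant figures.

M c_p dT/dt = ṁ c_p (T_in − T) + Q̇.
τ = M/ṁ = 169.42 s; T_ss = T_in + Q̇/(ṁ c_p) = 23.959 °C.
T(t) = T_ss + (T₀ − T_ss) e^(−t/τ). Set T = 26.3:
e^(−t/τ) = (26.3 − 23.959)/(30.5 − 23.959) = 0.35792
t = −169.42 · ln(0.35792) = 174.07 s.

174 s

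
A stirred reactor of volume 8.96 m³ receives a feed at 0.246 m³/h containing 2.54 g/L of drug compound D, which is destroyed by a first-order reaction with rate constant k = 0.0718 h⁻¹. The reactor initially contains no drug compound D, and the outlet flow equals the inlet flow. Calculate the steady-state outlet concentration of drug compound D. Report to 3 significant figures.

V dC/dt = Q(C_in − C) − k V C.
At steady state: 0 = Q C_in − (Q + kV) C_ss, so C_ss = Q C_in/(Q + kV).
C_ss = 0.246·2.54/(0.246 + 0.0718·8.96) = 0.62484/0.88933 = 0.70260 g/L.

0.703 g/L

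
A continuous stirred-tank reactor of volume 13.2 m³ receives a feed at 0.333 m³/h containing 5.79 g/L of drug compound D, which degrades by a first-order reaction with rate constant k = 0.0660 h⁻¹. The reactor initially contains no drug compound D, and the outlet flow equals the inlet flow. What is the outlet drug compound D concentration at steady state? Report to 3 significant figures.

Accumulation = in − out − consumed: V dC/dt = Q C_in − Q C − k V C.
Steady state (dC/dt = 0): C_ss = Q C_in/(Q + kV) = C_in/(1 + kV/Q).
C_ss = 0.333·5.79/(0.333 + 0.0660·13.2) = 1.9281/1.2042 = 1.6011 g/L.

1.60 g/L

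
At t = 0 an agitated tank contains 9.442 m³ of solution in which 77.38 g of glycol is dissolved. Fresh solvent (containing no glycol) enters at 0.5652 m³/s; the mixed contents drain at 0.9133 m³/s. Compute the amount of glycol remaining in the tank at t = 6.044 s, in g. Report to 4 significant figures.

Let m(t) be the amount of glycol. Volume: V(t) = V₀ + (Q_in − Q_out) t = 9.442 − 0.348100 t; V(6.044) = 7.33808 m³.
Solute balance: dm/dt = 0 − Q_out C = −Q_out m/V(t).
Separate: dm/m = −Q_out dt/V(t) ⇒ ln(m/m₀) = −(Q_out/(Q_in−Q_out)) ln(V/V₀).
m = m₀ (V₀/V)^(Q_out/(Q_in−Q_out)) = 77.38 × (9.442/7.33808)^(-2.62367) = 39.9379 g.

39.94 g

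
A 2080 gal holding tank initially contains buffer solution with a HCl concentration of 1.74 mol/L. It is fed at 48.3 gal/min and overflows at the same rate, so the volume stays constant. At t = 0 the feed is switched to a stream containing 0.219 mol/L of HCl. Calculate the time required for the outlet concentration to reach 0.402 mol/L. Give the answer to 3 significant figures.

Species balance: V dC/dt = Q(C_in − C) ⇒ τ = V/Q = 43.064 min.
C(t) = C_in + (C₀ − C_in) e^(−t/τ). Set C = 0.402 and solve for t:
e^(−t/τ) = (C − C_in)/(C₀ − C_in) = (0.402 − 0.219)/(1.74 − 0.219) = 0.12032
t = −τ ln(…) = 43.064 × 2.1176 = 91.194 min.

91.2 min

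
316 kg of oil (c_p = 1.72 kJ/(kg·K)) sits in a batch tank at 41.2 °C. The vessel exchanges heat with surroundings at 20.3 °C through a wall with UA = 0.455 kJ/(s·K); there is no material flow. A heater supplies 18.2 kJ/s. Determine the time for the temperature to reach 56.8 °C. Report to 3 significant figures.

Lumped-capacitance energy balance: M c_p dT/dt = UA(T_amb − T) + Q̇.
τ = M c_p/UA = 1194.5 s; T_ss = T_amb + Q̇/UA = 20.3 + 18.2/0.455 = 60.300 °C.
T(t) = T_ss + (T₀ − T_ss)e^(−t/τ); set T = 56.8:
t = −τ ln[(T − T_ss)/(T₀ − T_ss)] = −1194.5 · ln(0.18325) = 2027.1 s.

2030 s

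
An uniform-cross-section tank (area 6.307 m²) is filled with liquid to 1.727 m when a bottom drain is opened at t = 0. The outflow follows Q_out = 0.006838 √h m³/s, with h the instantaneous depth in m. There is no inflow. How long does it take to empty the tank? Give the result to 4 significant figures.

With no inflow, A dh/dt = −0.006838 √h.
Separate and integrate: 2(√h − √h₀) = −(0.006838/A) t.
Tank is empty when √h = 0: t_empty = 2A√h₀/0.006838.
t_empty = 2·6.307·√1.727/0.006838 = 12.6140·1.31415/0.006838 = 2424.21 s.

2424 s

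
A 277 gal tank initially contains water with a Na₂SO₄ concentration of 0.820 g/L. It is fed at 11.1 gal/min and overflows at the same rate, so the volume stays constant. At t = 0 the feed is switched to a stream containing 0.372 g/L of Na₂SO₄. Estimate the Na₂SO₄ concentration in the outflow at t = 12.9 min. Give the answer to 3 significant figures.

Transient balance on the dissolved component: V dC/dt = Q(C_in − C).
Time constant τ = V/Q = 277/11.1 = 24.955 min.
Solution: C(t) = C_in + (C₀ − C_in) e^(−t/τ).
C(12.9) = 0.372 + (0.820 − 0.372)·e^(−12.9/24.955) = 0.372 + (0.44800)·0.59635 = 0.63916 g/L.

0.639 g/L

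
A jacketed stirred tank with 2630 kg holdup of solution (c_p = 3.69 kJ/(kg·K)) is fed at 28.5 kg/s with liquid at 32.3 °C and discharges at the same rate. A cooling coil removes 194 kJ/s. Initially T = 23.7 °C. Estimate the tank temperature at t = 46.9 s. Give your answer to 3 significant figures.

26.4 °C

Energy balance: M c_p dT/dt = ṁ c_p (T_in − T) − 194.
Rearrange: dT/dt = (T_ss − T)/τ with τ = M/ṁ = 92.281 s and T_ss = T_in − Q̇/(ṁ c_p) = 30.455 °C.
Solution: T(t) = T_ss + (T₀ − T_ss) e^(−t/τ).
T(46.9) = 30.455 + (-6.7553)·e^(−46.9/92.281) = 30.455 + (-6.7553)·0.60156 = 26.392 °C.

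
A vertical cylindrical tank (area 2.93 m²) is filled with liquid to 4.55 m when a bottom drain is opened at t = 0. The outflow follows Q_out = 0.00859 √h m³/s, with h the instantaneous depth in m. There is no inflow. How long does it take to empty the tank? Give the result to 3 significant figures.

1460 s

With no inflow, A dh/dt = −0.00859 √h.
This is separable: 2 d(√h)/dt = −0.00859/A, so √h = √h₀ − (0.00859/(2A)) t.
Set h = 0: 2√h₀ = (0.00859/A) t_empty ⇒ t_empty = 2A√h₀/0.00859.
t_empty = 2·2.93·√4.55/0.00859 = 5.8600·2.1331/0.00859 = 1455.2 s.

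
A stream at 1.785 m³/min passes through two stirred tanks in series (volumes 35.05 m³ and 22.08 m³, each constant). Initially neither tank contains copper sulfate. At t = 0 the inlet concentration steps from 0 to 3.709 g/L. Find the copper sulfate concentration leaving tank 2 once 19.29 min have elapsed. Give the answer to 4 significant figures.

Species balance on tank i: dCᵢ/dt = (Cᵢ₋₁ − Cᵢ)/τᵢ with τᵢ = Vᵢ/Q.
τ₁ = 35.05/1.785 = 19.6359 min; τ₂ = 22.08/1.785 = 12.3697 min.
Tank 1: C₁ = C_in(1 − e^(−t/τ₁)). Tank 2 (τ₁ ≠ τ₂): C₂ = C_in[1 − (τ₁ e^(−t/τ₁) − τ₂ e^(−t/τ₂))/(τ₁ − τ₂)].
At t = 19.29: e^(−t/τ₁) = 0.374416, e^(−t/τ₂) = 0.210252.
C₂ = 3.709·[1 − (19.6359·0.374416 − 12.3697·0.210252)/(7.26611)] = 3.709·0.346111 = 1.28373 g/L.

1.284 g/L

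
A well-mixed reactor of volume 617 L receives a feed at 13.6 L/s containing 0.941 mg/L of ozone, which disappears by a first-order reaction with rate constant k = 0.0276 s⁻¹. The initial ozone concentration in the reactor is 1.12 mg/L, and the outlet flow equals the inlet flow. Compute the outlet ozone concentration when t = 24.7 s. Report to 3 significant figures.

0.624 mg/L

Accumulation = in − out − consumed: V dC/dt = Q C_in − Q C − k V C.
dC/dt = (Q/V) C_in − (Q/V + k) C; effective rate a = Q/V + k = 0.022042 + 0.0276 = 0.049642 s⁻¹.
C_ss = Q C_in/(Q + kV) = 0.41782 mg/L; C(t) = C_ss + (C₀ − C_ss) e^(−a t).
C(24.7) = 0.41782 + (0.70218)·e^(−0.049642·24.7) = 0.41782 + (0.70218)·0.29342 = 0.62385 mg/L.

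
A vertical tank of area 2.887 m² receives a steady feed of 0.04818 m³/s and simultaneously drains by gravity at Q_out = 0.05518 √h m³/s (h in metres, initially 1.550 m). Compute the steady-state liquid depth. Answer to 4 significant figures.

Volume balance on the tank: A dh/dt = Q_in − 0.05518 √h. At steady state dh/dt = 0:
Q_in = 0.05518 √h_ss ⇒ √h_ss = 0.04818/0.05518 = 0.873142.
h_ss = 0.873142² = 0.762378 m. (Since h₀ = 1.550 m > h_ss, the level will fall toward this value.)

0.7624 m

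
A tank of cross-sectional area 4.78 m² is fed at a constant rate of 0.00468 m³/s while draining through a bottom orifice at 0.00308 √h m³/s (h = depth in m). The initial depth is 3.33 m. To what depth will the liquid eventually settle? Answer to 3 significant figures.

A dh/dt = Q_in − 0.00308 √h. Steady state requires inflow = outflow:
Q_in = 0.00308 √h_ss ⇒ √h_ss = 0.00468/0.00308 = 1.5195.
h_ss = 1.5195² = 2.3088 m. (Since h₀ = 3.33 m > h_ss, the level will fall toward this value.)

2.31 m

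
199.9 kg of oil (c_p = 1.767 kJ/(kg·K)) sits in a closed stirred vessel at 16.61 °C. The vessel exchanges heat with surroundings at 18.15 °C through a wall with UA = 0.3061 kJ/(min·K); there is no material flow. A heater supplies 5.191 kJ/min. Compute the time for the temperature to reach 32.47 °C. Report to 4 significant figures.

2247 min

Energy balance: M c_p dT/dt = −UA(T − T_amb) + Q̇.
τ = M c_p/UA = 1153.95 min; T_ss = T_amb + Q̇/UA = 18.15 + 5.191/0.3061 = 35.1085 °C.
T(t) = T_ss + (T₀ − T_ss)e^(−t/τ); set T = 32.47:
t = −τ ln[(T − T_ss)/(T₀ − T_ss)] = −1153.95 · ln(0.142634) = 2247.28 min.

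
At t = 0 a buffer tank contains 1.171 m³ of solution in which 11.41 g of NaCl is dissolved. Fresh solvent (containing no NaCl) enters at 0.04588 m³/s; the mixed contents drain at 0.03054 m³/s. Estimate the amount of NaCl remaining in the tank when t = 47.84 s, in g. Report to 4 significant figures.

Total volume: dV/dt = Q_in − Q_out = 0.0153400 m³/s, so V(t) = 1.171 + 0.0153400 t and V(47.84) = 1.90487 m³.
Solute balance: dm/dt = 0 − Q_out C = −Q_out m/V(t).
Separate: dm/m = −Q_out dt/V(t) ⇒ ln(m/m₀) = −(Q_out/(Q_in−Q_out)) ln(V/V₀).
m = m₀ (V₀/V)^(Q_out/(Q_in−Q_out)) = 11.41 × (1.171/1.90487)^(1.99087) = 4.33111 g.

4.331 g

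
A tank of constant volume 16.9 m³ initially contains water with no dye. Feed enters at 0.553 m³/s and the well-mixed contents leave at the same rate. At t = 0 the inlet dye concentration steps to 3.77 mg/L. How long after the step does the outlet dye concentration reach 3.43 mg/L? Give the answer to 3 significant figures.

73.5 s

Unsteady species balance (constant V, well mixed): V dC/dt = Q(C_in − C), so τ = V/Q = 30.561 s.
C(t) = C_in + (C₀ − C_in) e^(−t/τ). Set C = 3.43 and solve for t:
e^(−t/τ) = (C − C_in)/(C₀ − C_in) = (3.43 − 3.77)/(0 − 3.77) = 0.090186
t = −τ ln(…) = 30.561 × 2.4059 = 73.525 s.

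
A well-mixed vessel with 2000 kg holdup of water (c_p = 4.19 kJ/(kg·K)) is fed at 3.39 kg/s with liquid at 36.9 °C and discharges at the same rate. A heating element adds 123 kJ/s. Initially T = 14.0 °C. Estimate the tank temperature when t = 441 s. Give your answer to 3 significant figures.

Unsteady energy balance on the tank contents: M c_p dT/dt = ṁ c_p (T_in − T) + 123.
τ = M/ṁ = 589.97 s; T_ss = T_in + Q̇/(ṁ c_p) = 36.9 + 123/(3.39·4.19) = 45.559 °C.
Solution: T(t) = T_ss + (T₀ − T_ss) e^(−t/τ).
T(441) = 45.559 + (-31.559)·e^(−441/589.97) = 45.559 + (-31.559)·0.47355 = 30.614 °C.

30.6 °C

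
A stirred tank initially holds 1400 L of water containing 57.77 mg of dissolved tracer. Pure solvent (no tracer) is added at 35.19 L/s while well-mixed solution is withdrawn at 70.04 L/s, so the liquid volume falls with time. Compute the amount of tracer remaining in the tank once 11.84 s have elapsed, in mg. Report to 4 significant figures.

28.64 mg

Total volume: dV/dt = Q_in − Q_out = -34.8500 L/s, so V(t) = 1400 − 34.8500 t and V(11.84) = 987.376 L.
Species balance (pure solvent in): dm/dt = −Q_out · m/V(t).
Separate: dm/m = −Q_out dt/V(t) ⇒ ln(m/m₀) = −(Q_out/(Q_in−Q_out)) ln(V/V₀).
m = m₀ (V₀/V)^(Q_out/(Q_in−Q_out)) = 57.77 × (1400/987.376)^(-2.00976) = 28.6373 mg.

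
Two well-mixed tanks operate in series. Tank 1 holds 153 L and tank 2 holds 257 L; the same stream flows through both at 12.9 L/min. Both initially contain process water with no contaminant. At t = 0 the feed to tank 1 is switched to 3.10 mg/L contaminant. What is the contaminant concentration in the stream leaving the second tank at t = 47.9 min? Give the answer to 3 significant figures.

Species balance on tank i: dCᵢ/dt = (Cᵢ₋₁ − Cᵢ)/τᵢ with τᵢ = Vᵢ/Q.
τ₁ = 153/12.9 = 11.860 min; τ₂ = 257/12.9 = 19.922 min.
Solving the cascade with C₁(0)=C₂(0)=0 gives C₂(t) = C_in[1 − (τ₁ e^(−t/τ₁) − τ₂ e^(−t/τ₂))/(τ₁ − τ₂)].
At t = 47.9: e^(−t/τ₁) = 0.017622, e^(−t/τ₂) = 0.090327.
C₂ = 3.10·[1 − (11.860·0.017622 − 19.922·0.090327)/(-8.0620)] = 3.10·0.80271 = 2.4884 mg/L.

2.49 mg/L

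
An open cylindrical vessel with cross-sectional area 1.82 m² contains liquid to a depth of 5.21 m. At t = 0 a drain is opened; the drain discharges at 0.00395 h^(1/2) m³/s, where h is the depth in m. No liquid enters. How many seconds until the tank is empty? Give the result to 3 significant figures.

2100 s

With no inflow, A dh/dt = −0.00395 √h.
This is separable: 2 d(√h)/dt = −0.00395/A, so √h = √h₀ − (0.00395/(2A)) t.
Set h = 0: 2√h₀ = (0.00395/A) t_empty ⇒ t_empty = 2A√h₀/0.00395.
t_empty = 2·1.82·√5.21/0.00395 = 3.6400·2.2825/0.00395 = 2103.4 s.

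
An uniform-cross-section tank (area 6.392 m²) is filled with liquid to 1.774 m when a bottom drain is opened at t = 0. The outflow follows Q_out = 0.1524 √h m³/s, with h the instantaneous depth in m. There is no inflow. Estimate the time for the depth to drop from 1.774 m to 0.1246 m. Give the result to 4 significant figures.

82.12 s

With no inflow, A dh/dt = −0.1524 √h.
This is separable: 2 d(√h)/dt = −0.1524/A, so √h = √h₀ − (0.1524/(2A)) t.
t = 2A(√h₀ − √h)/0.1524 = 2·6.392·(√1.774 − √0.1246)/0.1524
  = 12.7840 × (1.33192 − 0.352987) / 0.1524 = 82.1170 s.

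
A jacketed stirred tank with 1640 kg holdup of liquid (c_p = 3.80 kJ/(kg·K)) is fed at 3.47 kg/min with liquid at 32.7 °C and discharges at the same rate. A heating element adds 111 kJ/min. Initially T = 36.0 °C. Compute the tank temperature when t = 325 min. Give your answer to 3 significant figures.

M c_p dT/dt = ṁ c_p (T_in − T) + Q̇.
τ = M/ṁ = 472.62 min; T_ss = T_in + Q̇/(ṁ c_p) = 32.7 + 111/(3.47·3.80) = 41.118 °C.
Integrating: T(t) = T_ss + (T₀ − T_ss) e^(−t/τ).
T(325) = 41.118 + (-5.1180)·e^(−325/472.62) = 41.118 + (-5.1180)·0.50275 = 38.545 °C.

38.5 °C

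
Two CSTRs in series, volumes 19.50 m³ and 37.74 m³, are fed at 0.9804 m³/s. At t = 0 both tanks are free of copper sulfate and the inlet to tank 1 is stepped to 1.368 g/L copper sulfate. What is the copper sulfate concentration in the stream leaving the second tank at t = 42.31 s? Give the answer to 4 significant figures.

0.5993 g/L

Species balance on tank i: dCᵢ/dt = (Cᵢ₋₁ − Cᵢ)/τᵢ with τᵢ = Vᵢ/Q.
τ₁ = 19.50/0.9804 = 19.8898 s; τ₂ = 37.74/0.9804 = 38.4945 s.
Tank 1: C₁ = C_in(1 − e^(−t/τ₁)). Tank 2 (τ₁ ≠ τ₂): C₂ = C_in[1 − (τ₁ e^(−t/τ₁) − τ₂ e^(−t/τ₂))/(τ₁ − τ₂)].
At t = 42.31: e^(−t/τ₁) = 0.119169, e^(−t/τ₂) = 0.333165.
C₂ = 1.368·[1 − (19.8898·0.119169 − 38.4945·0.333165)/(-18.6047)] = 1.368·0.438056 = 0.599261 g/L.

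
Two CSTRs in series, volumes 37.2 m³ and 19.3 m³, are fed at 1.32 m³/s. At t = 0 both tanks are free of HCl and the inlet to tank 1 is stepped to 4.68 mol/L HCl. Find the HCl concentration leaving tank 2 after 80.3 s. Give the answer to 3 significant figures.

4.14 mol/L

Time constants: τᵢ = Vᵢ/Q for each well-mixed tank.
τ₁ = 37.2/1.32 = 28.182 s; τ₂ = 19.3/1.32 = 14.621 s.
Tank 1: C₁ = C_in(1 − e^(−t/τ₁)). Tank 2 (τ₁ ≠ τ₂): C₂ = C_in[1 − (τ₁ e^(−t/τ₁) − τ₂ e^(−t/τ₂))/(τ₁ − τ₂)].
At t = 80.3: e^(−t/τ₁) = 0.057882, e^(−t/τ₂) = 0.0041195.
C₂ = 4.68·[1 − (28.182·0.057882 − 14.621·0.0041195)/(13.561)] = 4.68·0.88415 = 4.1378 mol/L.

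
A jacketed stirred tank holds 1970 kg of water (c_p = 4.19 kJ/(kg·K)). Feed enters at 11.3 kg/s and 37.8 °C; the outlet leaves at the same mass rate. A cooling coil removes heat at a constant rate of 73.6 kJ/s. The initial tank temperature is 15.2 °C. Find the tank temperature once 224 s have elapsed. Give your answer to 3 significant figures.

30.4 °C

M c_p dT/dt = ṁ c_p (T_in − T) − Q̇.
Rearrange: dT/dt = (T_ss − T)/τ with τ = M/ṁ = 174.34 s and T_ss = T_in − Q̇/(ṁ c_p) = 36.246 °C.
This is linear first-order; T(t) = T_ss + (T₀ − T_ss) e^(−t/τ).
T(224) = 36.246 + (-21.046)·e^(−224/174.34) = 36.246 + (-21.046)·0.27669 = 30.423 °C.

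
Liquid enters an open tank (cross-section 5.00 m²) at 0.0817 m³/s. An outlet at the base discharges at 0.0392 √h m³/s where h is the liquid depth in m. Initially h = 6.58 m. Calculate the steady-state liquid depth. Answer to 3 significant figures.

4.34 m

Level balance: A dh/dt = 0.0817 − 0.0392 √h. Setting dh/dt = 0:
Q_in = 0.0392 √h_ss ⇒ √h_ss = 0.0817/0.0392 = 2.0842.
h_ss = 2.0842² = 4.3438 m. (Since h₀ = 6.58 m > h_ss, the level will fall toward this value.)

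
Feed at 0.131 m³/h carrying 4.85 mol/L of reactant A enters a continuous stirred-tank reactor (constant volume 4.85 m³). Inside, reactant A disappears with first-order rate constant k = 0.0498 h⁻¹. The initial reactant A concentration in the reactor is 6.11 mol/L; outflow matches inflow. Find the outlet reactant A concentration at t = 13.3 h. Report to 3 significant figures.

V dC/dt = Q(C_in − C) − k V C.
This is linear with rate a = Q/V + k = 0.076810 h⁻¹.
C_ss = Q C_in/(Q + kV) = 1.7055 mol/L; C(t) = C_ss + (C₀ − C_ss) e^(−a t).
C(13.3) = 1.7055 + (4.4045)·e^(−0.076810·13.3) = 1.7055 + (4.4045)·0.36003 = 3.2912 mol/L.

3.29 mol/L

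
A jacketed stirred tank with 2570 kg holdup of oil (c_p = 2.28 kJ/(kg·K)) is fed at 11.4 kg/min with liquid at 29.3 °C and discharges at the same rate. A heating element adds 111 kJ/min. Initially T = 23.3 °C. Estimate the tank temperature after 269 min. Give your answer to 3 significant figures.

M c_p dT/dt = ṁ c_p (T_in − T) + Q̇.
Rearrange: dT/dt = (T_ss − T)/τ with τ = M/ṁ = 225.44 min and T_ss = T_in + Q̇/(ṁ c_p) = 33.571 °C.
Integrating: T(t) = T_ss + (T₀ − T_ss) e^(−t/τ).
T(269) = 33.571 + (-10.271)·e^(−269/225.44) = 33.571 + (-10.271)·0.30324 = 30.456 °C.

30.5 °C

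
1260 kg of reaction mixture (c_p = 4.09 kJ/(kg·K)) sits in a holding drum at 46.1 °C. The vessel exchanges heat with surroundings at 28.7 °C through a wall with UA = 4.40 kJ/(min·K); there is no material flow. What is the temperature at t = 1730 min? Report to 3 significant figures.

32.7 °C

Lumped-capacitance energy balance: M c_p dT/dt = UA(T_amb − T).
dT/dt = (T_ss − T)/τ with T_ss = T_amb = 28.700 °C, τ = M c_p/UA = 1260·4.09/4.40 = 1171.2 min.
Integrating: T(t) = T_ss + (T₀ − T_ss) e^(−t/τ).
T(1730) = 28.700 + (17.400)·0.22830 = 32.672 °C.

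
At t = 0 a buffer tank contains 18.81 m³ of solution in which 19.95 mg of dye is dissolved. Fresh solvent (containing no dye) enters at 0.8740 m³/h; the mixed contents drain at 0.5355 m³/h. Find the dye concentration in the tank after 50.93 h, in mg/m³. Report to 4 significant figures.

Let m(t) be the amount of dye. Volume: V(t) = V₀ + (Q_in − Q_out) t = 18.81 + 0.338500 t; V(50.93) = 36.0498 m³.
Solute balance: dm/dt = 0 − Q_out C = −Q_out m/V(t).
Separate: dm/m = −Q_out dt/V(t) ⇒ ln(m/m₀) = −(Q_out/(Q_in−Q_out)) ln(V/V₀).
m = m₀ (V₀/V)^(Q_out/(Q_in−Q_out)) = 19.95 × (18.81/36.0498)^(1.58198) = 7.12872 mg.
C = m/V = 7.12872/36.0498 = 0.197746 mg/m³.

0.1977 mg/m³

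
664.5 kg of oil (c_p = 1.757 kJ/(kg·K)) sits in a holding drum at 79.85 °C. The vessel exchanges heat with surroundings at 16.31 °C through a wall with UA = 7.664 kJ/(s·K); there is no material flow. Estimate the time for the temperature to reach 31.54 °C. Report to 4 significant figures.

Lumped-capacitance energy balance: M c_p dT/dt = UA(T_amb − T).
τ = M c_p/UA = 152.339 s; T_ss = T_amb = 16.3100 °C.
T(t) = T_ss + (T₀ − T_ss)e^(−t/τ); set T = 31.54:
t = −τ ln[(T − T_ss)/(T₀ − T_ss)] = −152.339 · ln(0.239692) = 217.601 s.

217.6 s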